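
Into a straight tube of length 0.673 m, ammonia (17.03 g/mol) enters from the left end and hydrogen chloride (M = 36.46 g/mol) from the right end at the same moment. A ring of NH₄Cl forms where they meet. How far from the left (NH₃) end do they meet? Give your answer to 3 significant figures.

0.400 m

The fronts meet when d_NH₃ + d_HCl = L with d_NH₃/d_HCl = √(M_HCl/M_NH₃) (Graham's law). Here √(M_HCl/M_NH₃) = √(36.46/17.03) = 1.463.
With d_NH₃ + d_HCl = 0.673 m, d_HCl = 0.673/(1 + 1.463) = 0.2732 m.
d_NH₃ = 0.673 − 0.2732 = 0.400 m.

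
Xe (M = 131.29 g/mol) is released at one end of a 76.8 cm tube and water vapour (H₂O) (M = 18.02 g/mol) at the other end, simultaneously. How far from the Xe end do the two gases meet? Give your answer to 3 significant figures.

The fronts meet when d_Xe + d_H₂O = L with d_Xe/d_H₂O = √(M_H₂O/M_Xe) (Graham's law). Here √(M_H₂O/M_Xe) = √(18.02/131.29) = 0.3705.
With d_Xe + d_H₂O = 76.8 cm, d_H₂O = 76.8/(1 + 0.3705) = 56.04 cm.
d_Xe = 76.8 − 56.04 = 20.8 cm.

20.8 cm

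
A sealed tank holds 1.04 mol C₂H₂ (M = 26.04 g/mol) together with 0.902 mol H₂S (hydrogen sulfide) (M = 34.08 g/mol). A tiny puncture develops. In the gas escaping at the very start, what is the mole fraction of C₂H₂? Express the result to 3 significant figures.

Rate_i ∝ x_i/√M_i (Graham's law weighted by mole fraction), so the effusate composition follows n_i/√M_i.
Mole fraction of C₂H₂ in the effusate = (n_C₂H₂/√M_C₂H₂) / (n_C₂H₂/√M_C₂H₂ + n_H₂S/√M_H₂S)
= (1.04/√26.04) / (1.04/√26.04 + 0.902/√34.08) = 0.2038/(0.2038 + 0.1545) = 0.569.

0.569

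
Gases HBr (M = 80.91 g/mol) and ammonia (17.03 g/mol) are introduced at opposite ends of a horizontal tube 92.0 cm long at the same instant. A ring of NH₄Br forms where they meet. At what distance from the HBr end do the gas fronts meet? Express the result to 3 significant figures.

The fronts meet when d_HBr + d_NH₃ = L with d_HBr/d_NH₃ = √(M_NH₃/M_HBr) (Graham's law). Here √(M_NH₃/M_HBr) = √(17.03/80.91) = 0.4588.
With d_HBr + d_NH₃ = 92.0 cm, d_NH₃ = 92.0/(1 + 0.4588) = 63.07 cm.
d_HBr = 92.0 − 63.07 = 28.9 cm.

28.9 cm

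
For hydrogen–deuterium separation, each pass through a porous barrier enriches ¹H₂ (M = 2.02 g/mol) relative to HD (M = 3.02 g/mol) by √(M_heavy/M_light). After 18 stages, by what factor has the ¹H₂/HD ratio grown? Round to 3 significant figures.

37.3

Each stage multiplies the ratio by α = √(3.02/2.02), so after 18 stages the overall factor is α^18 = (3.02/2.02)^(18/2).
= 1.49505^9 = 37.3.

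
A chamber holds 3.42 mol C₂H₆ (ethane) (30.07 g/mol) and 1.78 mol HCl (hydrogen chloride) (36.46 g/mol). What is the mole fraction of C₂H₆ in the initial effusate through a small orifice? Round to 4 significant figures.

Rate_i ∝ x_i/√M_i (Graham's law weighted by mole fraction), so the effusate composition follows n_i/√M_i.
x_C₂H₆(eff) = (n_C₂H₆/√M_C₂H₆) / (n_C₂H₆/√M_C₂H₆ + n_HCl/√M_HCl)
= (3.42/√30.07) / (3.42/√30.07 + 1.78/√36.46) = 0.6237/(0.6237 + 0.2948) = 0.6790.

0.6790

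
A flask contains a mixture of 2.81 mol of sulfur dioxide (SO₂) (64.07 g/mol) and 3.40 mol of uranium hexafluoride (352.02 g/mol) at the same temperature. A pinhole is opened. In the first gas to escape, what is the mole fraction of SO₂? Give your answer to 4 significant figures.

0.6595

Effusion rate of each component ∝ n_i/√M_i (partial pressure × 1/√M).
So x_SO₂ in the escaping gas = (n_SO₂/√M_SO₂) / Σ(n_i/√M_i)
= (2.81/√64.07) / (2.81/√64.07 + 3.40/√352.02) = 0.3511/(0.3511 + 0.1812) = 0.6595.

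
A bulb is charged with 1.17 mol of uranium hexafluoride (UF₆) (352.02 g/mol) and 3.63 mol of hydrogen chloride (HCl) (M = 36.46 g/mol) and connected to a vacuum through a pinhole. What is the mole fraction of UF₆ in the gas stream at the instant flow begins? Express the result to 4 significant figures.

0.09398

Each component's effusion rate ∝ (its partial pressure)·(1/√M) ∝ n_i/√M_i.
Mole fraction of UF₆ in the effusate = (n_UF₆/√M_UF₆) / (n_UF₆/√M_UF₆ + n_HCl/√M_HCl)
= (1.17/√352.02) / (1.17/√352.02 + 3.63/√36.46) = 0.06236/(0.06236 + 0.6012) = 0.09398.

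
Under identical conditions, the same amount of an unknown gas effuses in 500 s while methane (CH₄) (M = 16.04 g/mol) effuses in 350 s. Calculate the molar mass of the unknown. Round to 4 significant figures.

32.73 g/mol

By Graham's law, t_X/t_CH₄ = √(M_X/M_CH₄).
500/350 = 1.429 = √(M_X/16.04)
M_X = 16.04 × 1.429² = 16.04 × 2.041 = 32.73 g/mol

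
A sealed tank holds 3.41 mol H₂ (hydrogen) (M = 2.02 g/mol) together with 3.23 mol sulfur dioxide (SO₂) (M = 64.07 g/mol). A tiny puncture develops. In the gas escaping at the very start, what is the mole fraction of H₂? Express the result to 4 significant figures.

0.8560

The effusion rate of species i is ∝ p_i/√M_i ∝ n_i/√M_i.
Mole fraction of H₂ in the effusate = (n_H₂/√M_H₂) / (n_H₂/√M_H₂ + n_SO₂/√M_SO₂)
= (3.41/√2.02) / (3.41/√2.02 + 3.23/√64.07) = 2.399/(2.399 + 0.4035) = 0.8560.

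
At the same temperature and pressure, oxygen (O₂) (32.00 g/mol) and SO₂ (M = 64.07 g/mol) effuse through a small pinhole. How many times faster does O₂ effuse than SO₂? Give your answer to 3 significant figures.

1.41

Using Graham's law: rate_O₂/rate_SO₂ = √(M_SO₂/M_O₂) = √(64.07/32.00) = √2.002 = 1.41.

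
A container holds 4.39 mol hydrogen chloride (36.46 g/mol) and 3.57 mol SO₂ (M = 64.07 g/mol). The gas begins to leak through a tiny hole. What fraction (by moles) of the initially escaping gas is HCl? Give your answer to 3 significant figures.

0.620

Effusion rate of each component ∝ n_i/√M_i (partial pressure × 1/√M).
x_HCl(eff) = (n_HCl/√M_HCl) / (n_HCl/√M_HCl + n_SO₂/√M_SO₂)
= (4.39/√36.46) / (4.39/√36.46 + 3.57/√64.07) = 0.7270/(0.7270 + 0.4460) = 0.620.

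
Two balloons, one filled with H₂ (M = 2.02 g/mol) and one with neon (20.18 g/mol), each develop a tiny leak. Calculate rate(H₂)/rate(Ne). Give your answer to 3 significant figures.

Since effusion rate ∝ 1/√M, rate_H₂/rate_Ne = √(M_Ne/M_H₂) = √(20.18/2.02) = √9.990 = 3.16.

3.16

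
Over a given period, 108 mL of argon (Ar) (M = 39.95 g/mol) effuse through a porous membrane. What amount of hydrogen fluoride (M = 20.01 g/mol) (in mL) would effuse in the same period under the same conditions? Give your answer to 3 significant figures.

Since effusion rate ∝ 1/√M, rate_HF/rate_Ar = √(M_Ar/M_HF) = √(39.95/20.01) = √1.997 = 1.413.
So the volume for HF is 108 × 1.413 = 153 mL.

153 mL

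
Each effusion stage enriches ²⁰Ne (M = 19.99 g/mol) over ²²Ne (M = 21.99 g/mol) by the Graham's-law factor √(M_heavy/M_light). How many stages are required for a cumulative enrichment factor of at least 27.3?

Single-stage factor α = √(21.99/19.99), so ln α = ½ ln(1.10005) = 0.04768.
Need α^N ≥ 27.3 ⇒ N ≥ ln(27.3) / ln α = 3.307 / 0.04768 = 69.36.
Rounding up, N = 70 stages.

70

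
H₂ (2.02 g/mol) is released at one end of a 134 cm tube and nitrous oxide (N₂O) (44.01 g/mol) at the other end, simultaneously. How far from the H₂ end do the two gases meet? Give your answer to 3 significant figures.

110 cm

The fronts meet when d_H₂ + d_N₂O = L with d_H₂/d_N₂O = √(M_N₂O/M_H₂) (Graham's law). Here √(M_N₂O/M_H₂) = √(44.01/2.02) = 4.668.
With d_H₂ + d_N₂O = 134 cm, d_N₂O = 134/(1 + 4.668) = 23.64 cm.
d_H₂ = 134 − 23.64 = 110 cm.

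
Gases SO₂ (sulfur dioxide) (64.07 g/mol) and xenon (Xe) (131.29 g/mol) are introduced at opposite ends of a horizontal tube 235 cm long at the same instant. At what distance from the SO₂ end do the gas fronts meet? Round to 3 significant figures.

138 cm

Graham's law gives d_SO₂/d_Xe = rate_SO₂/rate_Xe = √(M_Xe/M_SO₂) = √(131.29/64.07) = 1.431.
With d_SO₂ + d_Xe = 235 cm, d_Xe = 235/(1 + 1.431) = 96.65 cm.
d_SO₂ = 235 − 96.65 = 138 cm.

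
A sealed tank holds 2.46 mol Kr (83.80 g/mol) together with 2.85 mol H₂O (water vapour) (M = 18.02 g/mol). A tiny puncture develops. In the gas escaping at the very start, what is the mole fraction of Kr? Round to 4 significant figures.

0.2858

Rate_i ∝ x_i/√M_i (Graham's law weighted by mole fraction), so the effusate composition follows n_i/√M_i.
x_Kr(eff) = (n_Kr/√M_Kr) / (n_Kr/√M_Kr + n_H₂O/√M_H₂O)
= (2.46/√83.80) / (2.46/√83.80 + 2.85/√18.02) = 0.2687/(0.2687 + 0.6714) = 0.2858.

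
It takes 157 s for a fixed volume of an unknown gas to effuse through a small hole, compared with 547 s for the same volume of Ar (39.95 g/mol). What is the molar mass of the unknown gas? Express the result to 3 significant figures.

3.29 g/mol

From Graham's law, t_X/t_Ar = √(M_X/M_Ar).
157/547 = 0.2870 = √(M_X/39.95)
M_X = 39.95 × 0.2870² = 39.95 × 0.08238 = 3.29 g/mol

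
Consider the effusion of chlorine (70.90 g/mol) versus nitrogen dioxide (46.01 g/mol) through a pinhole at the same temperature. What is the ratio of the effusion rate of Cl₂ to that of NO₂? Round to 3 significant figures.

0.806

Using Graham's law: rate_Cl₂/rate_NO₂ = √(M_NO₂/M_Cl₂) = √(46.01/70.90) = √0.6489 = 0.806.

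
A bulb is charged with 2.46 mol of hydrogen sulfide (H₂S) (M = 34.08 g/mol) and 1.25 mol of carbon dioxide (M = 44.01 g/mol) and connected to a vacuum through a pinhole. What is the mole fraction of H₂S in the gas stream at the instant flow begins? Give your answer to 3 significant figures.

Rate_i ∝ x_i/√M_i (Graham's law weighted by mole fraction), so the effusate composition follows n_i/√M_i.
Mole fraction of H₂S in the effusate = (n_H₂S/√M_H₂S) / (n_H₂S/√M_H₂S + n_CO₂/√M_CO₂)
= (2.46/√34.08) / (2.46/√34.08 + 1.25/√44.01) = 0.4214/(0.4214 + 0.1884) = 0.691.

0.691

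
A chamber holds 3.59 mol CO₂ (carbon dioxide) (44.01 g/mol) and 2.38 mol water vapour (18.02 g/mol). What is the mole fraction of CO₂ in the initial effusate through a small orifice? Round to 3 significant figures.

The effusion rate of species i is ∝ p_i/√M_i ∝ n_i/√M_i.
x_CO₂(eff) = (n_CO₂/√M_CO₂) / (n_CO₂/√M_CO₂ + n_H₂O/√M_H₂O)
= (3.59/√44.01) / (3.59/√44.01 + 2.38/√18.02) = 0.5412/(0.5412 + 0.5607) = 0.491.

0.491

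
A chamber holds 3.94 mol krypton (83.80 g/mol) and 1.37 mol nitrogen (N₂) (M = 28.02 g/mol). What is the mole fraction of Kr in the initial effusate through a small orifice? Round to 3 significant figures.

Rate_i ∝ x_i/√M_i (Graham's law weighted by mole fraction), so the effusate composition follows n_i/√M_i.
So x_Kr in the escaping gas = (n_Kr/√M_Kr) / Σ(n_i/√M_i)
= (3.94/√83.80) / (3.94/√83.80 + 1.37/√28.02) = 0.4304/(0.4304 + 0.2588) = 0.624.

0.624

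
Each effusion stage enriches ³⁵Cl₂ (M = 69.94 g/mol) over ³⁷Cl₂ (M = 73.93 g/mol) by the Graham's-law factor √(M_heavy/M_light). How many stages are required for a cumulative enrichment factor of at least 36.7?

Single-stage factor α = √(73.93/69.94), so ln α = ½ ln(1.05705) = 0.02774.
Need α^N ≥ 36.7 ⇒ N ≥ ln(36.7) / ln α = 3.603 / 0.02774 = 129.87.
Rounding up, N = 130 stages.

130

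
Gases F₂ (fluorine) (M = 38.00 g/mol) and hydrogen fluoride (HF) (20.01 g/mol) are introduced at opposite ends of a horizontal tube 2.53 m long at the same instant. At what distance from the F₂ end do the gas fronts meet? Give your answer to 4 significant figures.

The fronts meet when d_F₂ + d_HF = L with d_F₂/d_HF = √(M_HF/M_F₂) (Graham's law). Here √(M_HF/M_F₂) = √(20.01/38.00) = 0.7257.
With d_F₂ + d_HF = 2.53 m, d_HF = 2.53/(1 + 0.7257) = 1.466 m.
d_F₂ = 2.53 − 1.466 = 1.064 m.

1.064 m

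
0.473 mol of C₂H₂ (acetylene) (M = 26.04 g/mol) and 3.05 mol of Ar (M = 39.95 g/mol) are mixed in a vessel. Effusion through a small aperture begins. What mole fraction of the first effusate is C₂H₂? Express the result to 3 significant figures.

0.161

The effusion rate of species i is ∝ p_i/√M_i ∝ n_i/√M_i.
Mole fraction of C₂H₂ in the effusate = (n_C₂H₂/√M_C₂H₂) / (n_C₂H₂/√M_C₂H₂ + n_Ar/√M_Ar)
= (0.473/√26.04) / (0.473/√26.04 + 3.05/√39.95) = 0.09269/(0.09269 + 0.4825) = 0.161.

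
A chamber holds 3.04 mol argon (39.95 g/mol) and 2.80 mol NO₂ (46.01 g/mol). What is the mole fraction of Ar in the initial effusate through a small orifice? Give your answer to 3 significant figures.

0.538

The effusion rate of species i is ∝ p_i/√M_i ∝ n_i/√M_i.
x_Ar(eff) = (n_Ar/√M_Ar) / (n_Ar/√M_Ar + n_NO₂/√M_NO₂)
= (3.04/√39.95) / (3.04/√39.95 + 2.80/√46.01) = 0.4810/(0.4810 + 0.4128) = 0.538.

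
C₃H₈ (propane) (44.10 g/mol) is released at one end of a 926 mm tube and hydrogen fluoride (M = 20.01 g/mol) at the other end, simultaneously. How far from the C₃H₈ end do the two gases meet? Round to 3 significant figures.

Graham's law gives d_C₃H₈/d_HF = rate_C₃H₈/rate_HF = √(M_HF/M_C₃H₈) = √(20.01/44.10) = 0.6736.
With d_C₃H₈ + d_HF = 926 mm, d_HF = 926/(1 + 0.6736) = 553.3 mm.
d_C₃H₈ = 926 − 553.3 = 373 mm.

373 mm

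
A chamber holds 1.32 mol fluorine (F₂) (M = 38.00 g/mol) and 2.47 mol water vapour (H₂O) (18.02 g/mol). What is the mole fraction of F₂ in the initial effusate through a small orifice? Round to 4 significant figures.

Each component's effusion rate ∝ (its partial pressure)·(1/√M) ∝ n_i/√M_i.
So x_F₂ in the escaping gas = (n_F₂/√M_F₂) / Σ(n_i/√M_i)
= (1.32/√38.00) / (1.32/√38.00 + 2.47/√18.02) = 0.2141/(0.2141 + 0.5819) = 0.2690.

0.2690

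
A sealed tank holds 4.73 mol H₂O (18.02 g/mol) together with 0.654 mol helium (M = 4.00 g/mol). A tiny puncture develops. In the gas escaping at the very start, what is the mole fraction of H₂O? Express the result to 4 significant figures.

0.7731

Rate_i ∝ x_i/√M_i (Graham's law weighted by mole fraction), so the effusate composition follows n_i/√M_i.
So x_H₂O in the escaping gas = (n_H₂O/√M_H₂O) / Σ(n_i/√M_i)
= (4.73/√18.02) / (4.73/√18.02 + 0.654/√4.00) = 1.114/(1.114 + 0.3270) = 0.7731.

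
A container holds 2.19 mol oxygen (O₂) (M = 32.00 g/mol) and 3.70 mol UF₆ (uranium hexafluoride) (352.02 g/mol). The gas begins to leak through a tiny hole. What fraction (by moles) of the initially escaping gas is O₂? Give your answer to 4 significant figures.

Rate_i ∝ x_i/√M_i (Graham's law weighted by mole fraction), so the effusate composition follows n_i/√M_i.
So x_O₂ in the escaping gas = (n_O₂/√M_O₂) / Σ(n_i/√M_i)
= (2.19/√32.00) / (2.19/√32.00 + 3.70/√352.02) = 0.3871/(0.3871 + 0.1972) = 0.6625.

0.6625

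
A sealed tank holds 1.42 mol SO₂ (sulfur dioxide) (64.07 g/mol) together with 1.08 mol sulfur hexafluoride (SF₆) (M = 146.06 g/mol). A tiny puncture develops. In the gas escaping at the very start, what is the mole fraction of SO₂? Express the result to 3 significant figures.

0.665

Rate_i ∝ x_i/√M_i (Graham's law weighted by mole fraction), so the effusate composition follows n_i/√M_i.
x_SO₂(eff) = (n_SO₂/√M_SO₂) / (n_SO₂/√M_SO₂ + n_SF₆/√M_SF₆)
= (1.42/√64.07) / (1.42/√64.07 + 1.08/√146.06) = 0.1774/(0.1774 + 0.08936) = 0.665.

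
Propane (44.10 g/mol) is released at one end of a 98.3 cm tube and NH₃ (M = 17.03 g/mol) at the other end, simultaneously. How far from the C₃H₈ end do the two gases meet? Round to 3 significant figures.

37.7 cm

Distances travelled in equal time are proportional to diffusion rates, so d_C₃H₈/d_NH₃ = √(M_NH₃/M_C₃H₈) = √(17.03/44.10) = 0.6214.
With d_C₃H₈ + d_NH₃ = 98.3 cm, d_NH₃ = 98.3/(1 + 0.6214) = 60.63 cm.
d_C₃H₈ = 98.3 − 60.63 = 37.7 cm.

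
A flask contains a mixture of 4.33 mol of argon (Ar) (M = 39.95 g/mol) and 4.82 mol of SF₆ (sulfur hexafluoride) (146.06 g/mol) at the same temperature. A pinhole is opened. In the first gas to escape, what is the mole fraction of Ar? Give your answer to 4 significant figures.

Rate_i ∝ x_i/√M_i (Graham's law weighted by mole fraction), so the effusate composition follows n_i/√M_i.
Mole fraction of Ar in the effusate = (n_Ar/√M_Ar) / (n_Ar/√M_Ar + n_SF₆/√M_SF₆)
= (4.33/√39.95) / (4.33/√39.95 + 4.82/√146.06) = 0.6851/(0.6851 + 0.3988) = 0.6320.

0.6320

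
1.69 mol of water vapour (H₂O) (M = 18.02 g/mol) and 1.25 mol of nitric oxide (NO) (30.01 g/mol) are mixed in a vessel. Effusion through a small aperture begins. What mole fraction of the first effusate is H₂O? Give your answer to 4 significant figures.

The effusion rate of species i is ∝ p_i/√M_i ∝ n_i/√M_i.
Mole fraction of H₂O in the effusate = (n_H₂O/√M_H₂O) / (n_H₂O/√M_H₂O + n_NO/√M_NO)
= (1.69/√18.02) / (1.69/√18.02 + 1.25/√30.01) = 0.3981/(0.3981 + 0.2282) = 0.6357.

0.6357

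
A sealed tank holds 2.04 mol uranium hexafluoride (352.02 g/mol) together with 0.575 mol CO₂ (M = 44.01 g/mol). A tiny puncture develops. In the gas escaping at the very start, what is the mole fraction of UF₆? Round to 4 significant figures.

0.5564

Effusion rate of each component ∝ n_i/√M_i (partial pressure × 1/√M).
So x_UF₆ in the escaping gas = (n_UF₆/√M_UF₆) / Σ(n_i/√M_i)
= (2.04/√352.02) / (2.04/√352.02 + 0.575/√44.01) = 0.1087/(0.1087 + 0.08667) = 0.5564.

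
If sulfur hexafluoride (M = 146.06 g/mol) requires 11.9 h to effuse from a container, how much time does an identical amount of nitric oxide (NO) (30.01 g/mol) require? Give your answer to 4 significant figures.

By Graham's law, t_NO/t_SF₆ = √(M_NO/M_SF₆) = √(30.01/146.06) = √0.2055 = 0.4533.
So the time for NO is 11.9 × 0.4533 = 5.394 h.

5.394 h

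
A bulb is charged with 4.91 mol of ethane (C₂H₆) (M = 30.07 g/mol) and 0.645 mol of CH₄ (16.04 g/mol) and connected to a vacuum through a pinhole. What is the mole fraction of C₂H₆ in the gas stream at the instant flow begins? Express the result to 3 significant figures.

0.848

Rate_i ∝ x_i/√M_i (Graham's law weighted by mole fraction), so the effusate composition follows n_i/√M_i.
Mole fraction of C₂H₆ in the effusate = (n_C₂H₆/√M_C₂H₆) / (n_C₂H₆/√M_C₂H₆ + n_CH₄/√M_CH₄)
= (4.91/√30.07) / (4.91/√30.07 + 0.645/√16.04) = 0.8954/(0.8954 + 0.1610) = 0.848.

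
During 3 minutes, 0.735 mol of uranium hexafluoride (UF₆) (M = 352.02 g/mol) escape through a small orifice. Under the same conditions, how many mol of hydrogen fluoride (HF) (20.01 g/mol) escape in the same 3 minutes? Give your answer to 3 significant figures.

3.08 mol

From Graham's law, rate_HF/rate_UF₆ = √(M_UF₆/M_HF) = √(352.02/20.01) = √17.59 = 4.194.
So the amount for HF is 0.735 × 4.194 = 3.08 mol.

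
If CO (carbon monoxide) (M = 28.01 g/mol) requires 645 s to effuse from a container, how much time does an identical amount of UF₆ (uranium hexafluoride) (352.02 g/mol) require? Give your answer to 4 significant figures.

2287 s

Graham's law gives t_UF₆/t_CO = √(M_UF₆/M_CO) = √(352.02/28.01) = √12.57 = 3.545.
So the time for UF₆ is 645 × 3.545 = 2287 s.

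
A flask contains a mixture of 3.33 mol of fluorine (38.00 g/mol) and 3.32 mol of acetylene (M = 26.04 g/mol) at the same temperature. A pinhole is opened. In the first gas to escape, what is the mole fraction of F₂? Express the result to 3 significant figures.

0.454

The effusion rate of species i is ∝ p_i/√M_i ∝ n_i/√M_i.
Mole fraction of F₂ in the effusate = (n_F₂/√M_F₂) / (n_F₂/√M_F₂ + n_C₂H₂/√M_C₂H₂)
= (3.33/√38.00) / (3.33/√38.00 + 3.32/√26.04) = 0.5402/(0.5402 + 0.6506) = 0.454.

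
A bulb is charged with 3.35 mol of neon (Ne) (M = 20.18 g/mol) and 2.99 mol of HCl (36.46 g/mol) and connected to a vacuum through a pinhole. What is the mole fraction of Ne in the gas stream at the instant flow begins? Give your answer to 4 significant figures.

Rate_i ∝ x_i/√M_i (Graham's law weighted by mole fraction), so the effusate composition follows n_i/√M_i.
So x_Ne in the escaping gas = (n_Ne/√M_Ne) / Σ(n_i/√M_i)
= (3.35/√20.18) / (3.35/√20.18 + 2.99/√36.46) = 0.7457/(0.7457 + 0.4952) = 0.6010.

0.6010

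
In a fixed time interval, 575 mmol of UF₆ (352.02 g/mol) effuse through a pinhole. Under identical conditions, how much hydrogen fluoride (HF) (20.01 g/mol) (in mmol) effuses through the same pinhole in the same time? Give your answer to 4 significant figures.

2412 mmol

Graham's law gives rate_HF/rate_UF₆ = √(M_UF₆/M_HF) = √(352.02/20.01) = √17.59 = 4.194.
So the amount for HF is 575 × 4.194 = 2412 mmol.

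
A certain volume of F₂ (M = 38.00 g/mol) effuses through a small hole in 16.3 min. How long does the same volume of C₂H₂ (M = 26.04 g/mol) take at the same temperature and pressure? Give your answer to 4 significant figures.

Since effusion rate ∝ 1/√M, t_C₂H₂/t_F₂ = √(M_C₂H₂/M_F₂) = √(26.04/38.00) = √0.6853 = 0.8278.
So the time for C₂H₂ is 16.3 × 0.8278 = 13.49 min.

13.49 min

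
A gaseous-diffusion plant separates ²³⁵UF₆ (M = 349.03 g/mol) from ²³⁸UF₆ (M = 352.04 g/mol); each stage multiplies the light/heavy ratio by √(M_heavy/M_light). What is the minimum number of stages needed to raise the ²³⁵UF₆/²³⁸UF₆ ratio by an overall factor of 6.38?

432

Single-stage factor α = √(352.04/349.03), so ln α = ½ ln(1.00862) = 0.004293.
Need α^N ≥ 6.38 ⇒ N ≥ ln(6.38) / ln α = 1.853 / 0.004293 = 431.63.
So at least 432 stages are needed.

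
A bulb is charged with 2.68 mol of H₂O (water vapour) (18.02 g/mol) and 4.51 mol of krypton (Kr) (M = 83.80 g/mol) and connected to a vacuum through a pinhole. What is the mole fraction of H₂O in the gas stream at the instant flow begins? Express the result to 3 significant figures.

0.562

Each component's effusion rate ∝ (its partial pressure)·(1/√M) ∝ n_i/√M_i.
So x_H₂O in the escaping gas = (n_H₂O/√M_H₂O) / Σ(n_i/√M_i)
= (2.68/√18.02) / (2.68/√18.02 + 4.51/√83.80) = 0.6313/(0.6313 + 0.4927) = 0.562.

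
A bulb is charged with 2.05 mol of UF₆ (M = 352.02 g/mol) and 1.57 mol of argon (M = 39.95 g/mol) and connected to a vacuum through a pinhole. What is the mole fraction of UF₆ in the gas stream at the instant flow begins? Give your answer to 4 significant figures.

The effusion rate of species i is ∝ p_i/√M_i ∝ n_i/√M_i.
x_UF₆(eff) = (n_UF₆/√M_UF₆) / (n_UF₆/√M_UF₆ + n_Ar/√M_Ar)
= (2.05/√352.02) / (2.05/√352.02 + 1.57/√39.95) = 0.1093/(0.1093 + 0.2484) = 0.3055.

0.3055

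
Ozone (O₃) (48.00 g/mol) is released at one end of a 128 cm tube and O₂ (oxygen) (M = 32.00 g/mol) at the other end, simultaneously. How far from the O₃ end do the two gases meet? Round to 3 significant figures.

57.5 cm

In equal time, each gas travels a distance ∝ its rate ∝ 1/√M, so d_O₃/d_O₂ = √(M_O₂/M_O₃) = √(32.00/48.00) = 0.8165.
With d_O₃ + d_O₂ = 128 cm, d_O₂ = 128/(1 + 0.8165) = 70.47 cm.
d_O₃ = 128 − 70.47 = 57.5 cm.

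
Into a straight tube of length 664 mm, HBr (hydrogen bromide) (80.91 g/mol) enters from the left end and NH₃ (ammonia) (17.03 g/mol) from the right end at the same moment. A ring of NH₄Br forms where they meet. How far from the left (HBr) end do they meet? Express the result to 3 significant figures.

209 mm

Distances travelled in equal time are proportional to diffusion rates, so d_HBr/d_NH₃ = √(M_NH₃/M_HBr) = √(17.03/80.91) = 0.4588.
With d_HBr + d_NH₃ = 664 mm, d_NH₃ = 664/(1 + 0.4588) = 455.2 mm.
d_HBr = 664 − 455.2 = 209 mm.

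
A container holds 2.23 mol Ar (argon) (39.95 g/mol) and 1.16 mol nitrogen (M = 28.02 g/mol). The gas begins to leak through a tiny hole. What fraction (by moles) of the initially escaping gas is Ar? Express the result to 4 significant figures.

0.6169

Each component's effusion rate ∝ (its partial pressure)·(1/√M) ∝ n_i/√M_i.
So x_Ar in the escaping gas = (n_Ar/√M_Ar) / Σ(n_i/√M_i)
= (2.23/√39.95) / (2.23/√39.95 + 1.16/√28.02) = 0.3528/(0.3528 + 0.2191) = 0.6169.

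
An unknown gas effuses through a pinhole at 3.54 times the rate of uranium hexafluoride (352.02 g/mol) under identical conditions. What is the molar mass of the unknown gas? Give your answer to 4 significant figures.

By Graham's law, rate_X/rate_UF₆ = √(M_UF₆/M_X).
3.54 = √(352.02/M_X)
M_X = 352.02 / 3.54² = 352.02 / 12.53 = 28.09 g/mol

28.09 g/mol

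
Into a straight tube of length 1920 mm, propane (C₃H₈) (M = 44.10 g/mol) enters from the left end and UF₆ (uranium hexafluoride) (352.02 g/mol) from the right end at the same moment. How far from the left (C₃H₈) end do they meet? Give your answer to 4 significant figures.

Distances travelled in equal time are proportional to diffusion rates, so d_C₃H₈/d_UF₆ = √(M_UF₆/M_C₃H₈) = √(352.02/44.10) = 2.825.
With d_C₃H₈ + d_UF₆ = 1920 mm, d_UF₆ = 1920/(1 + 2.825) = 501.9 mm.
d_C₃H₈ = 1920 − 501.9 = 1418 mm.

1418 mm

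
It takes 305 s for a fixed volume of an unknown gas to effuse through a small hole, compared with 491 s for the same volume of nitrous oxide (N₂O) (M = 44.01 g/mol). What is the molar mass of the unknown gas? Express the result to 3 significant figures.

17.0 g/mol

By Graham's law, t_X/t_N₂O = √(M_X/M_N₂O).
305/491 = 0.6212 = √(M_X/44.01)
M_X = 44.01 × 0.6212² = 44.01 × 0.3859 = 17.0 g/mol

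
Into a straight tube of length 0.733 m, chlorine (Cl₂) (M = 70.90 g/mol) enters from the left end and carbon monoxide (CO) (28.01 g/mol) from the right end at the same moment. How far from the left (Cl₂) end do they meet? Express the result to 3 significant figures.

Distances travelled in equal time are proportional to diffusion rates, so d_Cl₂/d_CO = √(M_CO/M_Cl₂) = √(28.01/70.90) = 0.6285.
With d_Cl₂ + d_CO = 0.733 m, d_CO = 0.733/(1 + 0.6285) = 0.4501 m.
d_Cl₂ = 0.733 − 0.4501 = 0.283 m.

0.283 m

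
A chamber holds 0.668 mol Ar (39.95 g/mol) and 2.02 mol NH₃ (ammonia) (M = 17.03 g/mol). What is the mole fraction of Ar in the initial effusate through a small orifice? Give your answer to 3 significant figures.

Rate_i ∝ x_i/√M_i (Graham's law weighted by mole fraction), so the effusate composition follows n_i/√M_i.
Mole fraction of Ar in the effusate = (n_Ar/√M_Ar) / (n_Ar/√M_Ar + n_NH₃/√M_NH₃)
= (0.668/√39.95) / (0.668/√39.95 + 2.02/√17.03) = 0.1057/(0.1057 + 0.4895) = 0.178.

0.178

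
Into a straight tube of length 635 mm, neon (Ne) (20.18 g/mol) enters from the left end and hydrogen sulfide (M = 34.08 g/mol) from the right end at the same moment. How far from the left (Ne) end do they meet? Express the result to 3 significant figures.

In equal time, each gas travels a distance ∝ its rate ∝ 1/√M, so d_Ne/d_H₂S = √(M_H₂S/M_Ne) = √(34.08/20.18) = 1.300.
With d_Ne + d_H₂S = 635 mm, d_H₂S = 635/(1 + 1.300) = 276.1 mm.
d_Ne = 635 − 276.1 = 359 mm.

359 mm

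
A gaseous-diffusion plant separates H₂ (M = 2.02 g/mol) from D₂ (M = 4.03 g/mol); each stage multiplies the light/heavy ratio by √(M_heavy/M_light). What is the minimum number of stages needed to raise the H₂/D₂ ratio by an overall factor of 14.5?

Single-stage factor α = √(4.03/2.02), so ln α = ½ ln(1.99505) = 0.3453.
Need α^N ≥ 14.5 ⇒ N ≥ ln(14.5) / ln α = 2.674 / 0.3453 = 7.74.
Rounding up, N = 8 stages.

8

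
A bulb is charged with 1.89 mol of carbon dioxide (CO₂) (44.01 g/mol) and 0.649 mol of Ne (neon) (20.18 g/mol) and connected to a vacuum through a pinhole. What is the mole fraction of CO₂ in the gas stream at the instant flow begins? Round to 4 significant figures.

Rate_i ∝ x_i/√M_i (Graham's law weighted by mole fraction), so the effusate composition follows n_i/√M_i.
x_CO₂(eff) = (n_CO₂/√M_CO₂) / (n_CO₂/√M_CO₂ + n_Ne/√M_Ne)
= (1.89/√44.01) / (1.89/√44.01 + 0.649/√20.18) = 0.2849/(0.2849 + 0.1445) = 0.6635.

0.6635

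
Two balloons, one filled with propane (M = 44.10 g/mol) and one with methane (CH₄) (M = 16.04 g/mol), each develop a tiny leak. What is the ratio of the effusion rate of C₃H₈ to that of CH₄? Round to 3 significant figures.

By Graham's law, rate_C₃H₈/rate_CH₄ = √(M_CH₄/M_C₃H₈) = √(16.04/44.10) = √0.3637 = 0.603.

0.603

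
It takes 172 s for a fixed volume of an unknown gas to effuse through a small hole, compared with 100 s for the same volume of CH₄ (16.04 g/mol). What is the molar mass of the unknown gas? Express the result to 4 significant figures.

Using Graham's law: t_X/t_CH₄ = √(M_X/M_CH₄).
172/100 = 1.720 = √(M_X/16.04)
M_X = 16.04 × 1.720² = 16.04 × 2.958 = 47.45 g/mol

47.45 g/mol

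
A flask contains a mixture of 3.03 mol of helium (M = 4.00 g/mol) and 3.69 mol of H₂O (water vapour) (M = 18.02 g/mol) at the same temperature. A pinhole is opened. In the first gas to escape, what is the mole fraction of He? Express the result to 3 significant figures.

The effusion rate of species i is ∝ p_i/√M_i ∝ n_i/√M_i.
Mole fraction of He in the effusate = (n_He/√M_He) / (n_He/√M_He + n_H₂O/√M_H₂O)
= (3.03/√4.00) / (3.03/√4.00 + 3.69/√18.02) = 1.515/(1.515 + 0.8693) = 0.635.

0.635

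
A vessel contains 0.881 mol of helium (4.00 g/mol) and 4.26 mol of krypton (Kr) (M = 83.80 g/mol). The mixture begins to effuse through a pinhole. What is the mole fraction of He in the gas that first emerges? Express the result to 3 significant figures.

0.486

Each component's effusion rate ∝ (its partial pressure)·(1/√M) ∝ n_i/√M_i.
x_He(eff) = (n_He/√M_He) / (n_He/√M_He + n_Kr/√M_Kr)
= (0.881/√4.00) / (0.881/√4.00 + 4.26/√83.80) = 0.4405/(0.4405 + 0.4654) = 0.486.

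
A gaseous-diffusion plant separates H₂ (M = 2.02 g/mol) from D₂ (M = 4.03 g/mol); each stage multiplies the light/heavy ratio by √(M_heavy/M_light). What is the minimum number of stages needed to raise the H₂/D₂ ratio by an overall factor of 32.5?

Single-stage factor α = √(4.03/2.02), so ln α = ½ ln(1.99505) = 0.3453.
Need α^N ≥ 32.5 ⇒ N ≥ ln(32.5) / ln α = 3.481 / 0.3453 = 10.08.
Minimum whole number of stages: N = 11.

11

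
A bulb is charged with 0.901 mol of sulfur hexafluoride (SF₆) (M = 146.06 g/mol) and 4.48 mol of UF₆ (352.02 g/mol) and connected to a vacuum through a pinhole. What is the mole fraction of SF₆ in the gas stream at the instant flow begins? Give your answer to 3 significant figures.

0.238

Each component's effusion rate ∝ (its partial pressure)·(1/√M) ∝ n_i/√M_i.
x_SF₆(eff) = (n_SF₆/√M_SF₆) / (n_SF₆/√M_SF₆ + n_UF₆/√M_UF₆)
= (0.901/√146.06) / (0.901/√146.06 + 4.48/√352.02) = 0.07455/(0.07455 + 0.2388) = 0.238.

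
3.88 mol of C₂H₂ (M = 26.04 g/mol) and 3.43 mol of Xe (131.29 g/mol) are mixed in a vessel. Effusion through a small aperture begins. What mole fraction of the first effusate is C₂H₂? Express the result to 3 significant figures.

0.718

Each component's effusion rate ∝ (its partial pressure)·(1/√M) ∝ n_i/√M_i.
Mole fraction of C₂H₂ in the effusate = (n_C₂H₂/√M_C₂H₂) / (n_C₂H₂/√M_C₂H₂ + n_Xe/√M_Xe)
= (3.88/√26.04) / (3.88/√26.04 + 3.43/√131.29) = 0.7603/(0.7603 + 0.2993) = 0.718.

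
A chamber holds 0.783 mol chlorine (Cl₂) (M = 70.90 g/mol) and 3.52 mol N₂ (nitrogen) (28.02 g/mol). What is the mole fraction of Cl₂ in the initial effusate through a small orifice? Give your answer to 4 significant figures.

0.1227

Rate_i ∝ x_i/√M_i (Graham's law weighted by mole fraction), so the effusate composition follows n_i/√M_i.
Mole fraction of Cl₂ in the effusate = (n_Cl₂/√M_Cl₂) / (n_Cl₂/√M_Cl₂ + n_N₂/√M_N₂)
= (0.783/√70.90) / (0.783/√70.90 + 3.52/√28.02) = 0.09299/(0.09299 + 0.6650) = 0.1227.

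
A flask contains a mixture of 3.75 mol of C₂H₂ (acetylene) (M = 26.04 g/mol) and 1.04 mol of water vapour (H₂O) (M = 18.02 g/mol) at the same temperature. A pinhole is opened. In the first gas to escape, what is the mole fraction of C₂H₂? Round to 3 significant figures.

Each component's effusion rate ∝ (its partial pressure)·(1/√M) ∝ n_i/√M_i.
Mole fraction of C₂H₂ in the effusate = (n_C₂H₂/√M_C₂H₂) / (n_C₂H₂/√M_C₂H₂ + n_H₂O/√M_H₂O)
= (3.75/√26.04) / (3.75/√26.04 + 1.04/√18.02) = 0.7349/(0.7349 + 0.2450) = 0.750.

0.750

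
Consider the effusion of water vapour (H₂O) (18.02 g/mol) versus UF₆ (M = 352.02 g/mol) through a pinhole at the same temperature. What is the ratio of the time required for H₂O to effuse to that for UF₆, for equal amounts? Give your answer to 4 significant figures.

0.2263

Graham's law gives t_H₂O/t_UF₆ = √(M_H₂O/M_UF₆) = √(18.02/352.02) = √0.05119 = 0.2263.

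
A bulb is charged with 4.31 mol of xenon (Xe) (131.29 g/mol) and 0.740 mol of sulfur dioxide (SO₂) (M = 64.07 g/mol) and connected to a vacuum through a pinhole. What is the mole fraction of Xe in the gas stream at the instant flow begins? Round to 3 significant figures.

Rate_i ∝ x_i/√M_i (Graham's law weighted by mole fraction), so the effusate composition follows n_i/√M_i.
So x_Xe in the escaping gas = (n_Xe/√M_Xe) / Σ(n_i/√M_i)
= (4.31/√131.29) / (4.31/√131.29 + 0.740/√64.07) = 0.3762/(0.3762 + 0.09245) = 0.803.

0.803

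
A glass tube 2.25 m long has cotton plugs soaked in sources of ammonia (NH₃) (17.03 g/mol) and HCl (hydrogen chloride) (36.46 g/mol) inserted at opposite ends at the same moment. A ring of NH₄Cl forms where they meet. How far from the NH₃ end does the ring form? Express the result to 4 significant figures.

Distances travelled in equal time are proportional to diffusion rates, so d_NH₃/d_HCl = √(M_HCl/M_NH₃) = √(36.46/17.03) = 1.463.
With d_NH₃ + d_HCl = 2.25 m, d_HCl = 2.25/(1 + 1.463) = 0.9134 m.
d_NH₃ = 2.25 − 0.9134 = 1.337 m.

1.337 m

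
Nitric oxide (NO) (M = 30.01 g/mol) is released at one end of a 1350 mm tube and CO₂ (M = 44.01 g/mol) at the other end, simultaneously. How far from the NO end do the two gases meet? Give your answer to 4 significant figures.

739.4 mm

Distances travelled in equal time are proportional to diffusion rates, so d_NO/d_CO₂ = √(M_CO₂/M_NO) = √(44.01/30.01) = 1.211.
With d_NO + d_CO₂ = 1350 mm, d_CO₂ = 1350/(1 + 1.211) = 610.6 mm.
d_NO = 1350 − 610.6 = 739.4 mm.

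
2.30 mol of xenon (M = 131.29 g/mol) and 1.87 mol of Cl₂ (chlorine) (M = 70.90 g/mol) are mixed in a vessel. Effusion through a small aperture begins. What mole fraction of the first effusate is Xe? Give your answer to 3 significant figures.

Effusion rate of each component ∝ n_i/√M_i (partial pressure × 1/√M).
x_Xe(eff) = (n_Xe/√M_Xe) / (n_Xe/√M_Xe + n_Cl₂/√M_Cl₂)
= (2.30/√131.29) / (2.30/√131.29 + 1.87/√70.90) = 0.2007/(0.2007 + 0.2221) = 0.475.

0.475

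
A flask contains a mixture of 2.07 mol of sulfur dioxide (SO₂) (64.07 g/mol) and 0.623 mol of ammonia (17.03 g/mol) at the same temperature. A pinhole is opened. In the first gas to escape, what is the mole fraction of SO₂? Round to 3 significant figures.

0.631

The effusion rate of species i is ∝ p_i/√M_i ∝ n_i/√M_i.
Mole fraction of SO₂ in the effusate = (n_SO₂/√M_SO₂) / (n_SO₂/√M_SO₂ + n_NH₃/√M_NH₃)
= (2.07/√64.07) / (2.07/√64.07 + 0.623/√17.03) = 0.2586/(0.2586 + 0.1510) = 0.631.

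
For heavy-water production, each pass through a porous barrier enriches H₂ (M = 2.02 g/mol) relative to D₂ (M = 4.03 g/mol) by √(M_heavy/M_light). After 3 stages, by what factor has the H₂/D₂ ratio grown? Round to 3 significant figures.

Each stage multiplies the ratio by α = √(4.03/2.02), so after 3 stages the overall factor is α^3 = (4.03/2.02)^(3/2).
= 1.99505^(3/2) = 2.82.

2.82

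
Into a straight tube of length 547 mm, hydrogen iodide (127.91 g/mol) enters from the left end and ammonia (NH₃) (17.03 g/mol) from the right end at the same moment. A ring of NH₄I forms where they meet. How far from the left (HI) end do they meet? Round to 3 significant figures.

The fronts meet when d_HI + d_NH₃ = L with d_HI/d_NH₃ = √(M_NH₃/M_HI) (Graham's law). Here √(M_NH₃/M_HI) = √(17.03/127.91) = 0.3649.
With d_HI + d_NH₃ = 547 mm, d_NH₃ = 547/(1 + 0.3649) = 400.8 mm.
d_HI = 547 − 400.8 = 146 mm.

146 mm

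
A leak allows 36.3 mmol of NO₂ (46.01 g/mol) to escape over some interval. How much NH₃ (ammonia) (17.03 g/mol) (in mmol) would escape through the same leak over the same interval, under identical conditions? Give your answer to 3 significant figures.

By Graham's law, rate_NH₃/rate_NO₂ = √(M_NO₂/M_NH₃) = √(46.01/17.03) = √2.702 = 1.644.
So the amount for NH₃ is 36.3 × 1.644 = 59.7 mmol.

59.7 mmol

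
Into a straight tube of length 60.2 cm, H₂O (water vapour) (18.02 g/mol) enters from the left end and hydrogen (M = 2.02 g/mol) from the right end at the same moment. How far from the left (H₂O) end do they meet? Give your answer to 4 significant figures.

Graham's law gives d_H₂O/d_H₂ = rate_H₂O/rate_H₂ = √(M_H₂/M_H₂O) = √(2.02/18.02) = 0.3348.
With d_H₂O + d_H₂ = 60.2 cm, d_H₂ = 60.2/(1 + 0.3348) = 45.10 cm.
d_H₂O = 60.2 − 45.10 = 15.10 cm.

15.10 cm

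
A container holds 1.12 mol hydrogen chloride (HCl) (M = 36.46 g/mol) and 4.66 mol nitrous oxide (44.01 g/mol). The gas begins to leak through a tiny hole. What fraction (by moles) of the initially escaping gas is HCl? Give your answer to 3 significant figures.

0.209

Effusion rate of each component ∝ n_i/√M_i (partial pressure × 1/√M).
So x_HCl in the escaping gas = (n_HCl/√M_HCl) / Σ(n_i/√M_i)
= (1.12/√36.46) / (1.12/√36.46 + 4.66/√44.01) = 0.1855/(0.1855 + 0.7024) = 0.209.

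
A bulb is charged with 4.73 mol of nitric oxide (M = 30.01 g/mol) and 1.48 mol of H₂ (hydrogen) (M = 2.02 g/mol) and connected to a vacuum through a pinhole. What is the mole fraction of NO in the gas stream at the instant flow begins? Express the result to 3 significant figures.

Effusion rate of each component ∝ n_i/√M_i (partial pressure × 1/√M).
x_NO(eff) = (n_NO/√M_NO) / (n_NO/√M_NO + n_H₂/√M_H₂)
= (4.73/√30.01) / (4.73/√30.01 + 1.48/√2.02) = 0.8634/(0.8634 + 1.041) = 0.453.

0.453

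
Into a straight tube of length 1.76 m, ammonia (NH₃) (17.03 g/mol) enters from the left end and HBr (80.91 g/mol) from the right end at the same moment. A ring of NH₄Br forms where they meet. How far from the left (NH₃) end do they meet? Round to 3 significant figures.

1.21 m

The fronts meet when d_NH₃ + d_HBr = L with d_NH₃/d_HBr = √(M_HBr/M_NH₃) (Graham's law). Here √(M_HBr/M_NH₃) = √(80.91/17.03) = 2.180.
With d_NH₃ + d_HBr = 1.76 m, d_HBr = 1.76/(1 + 2.180) = 0.5535 m.
d_NH₃ = 1.76 − 0.5535 = 1.21 m.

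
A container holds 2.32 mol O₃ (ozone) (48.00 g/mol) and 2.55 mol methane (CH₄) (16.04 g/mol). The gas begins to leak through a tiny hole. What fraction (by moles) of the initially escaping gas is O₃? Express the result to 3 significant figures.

0.345

Each component's effusion rate ∝ (its partial pressure)·(1/√M) ∝ n_i/√M_i.
Mole fraction of O₃ in the effusate = (n_O₃/√M_O₃) / (n_O₃/√M_O₃ + n_CH₄/√M_CH₄)
= (2.32/√48.00) / (2.32/√48.00 + 2.55/√16.04) = 0.3349/(0.3349 + 0.6367) = 0.345.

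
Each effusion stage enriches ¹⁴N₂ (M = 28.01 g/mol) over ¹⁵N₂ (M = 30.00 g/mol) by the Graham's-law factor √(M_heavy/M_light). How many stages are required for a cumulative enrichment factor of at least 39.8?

With α = √(30.00/28.01) per stage, ln α = ½ ln(1.07105) = 0.03432.
Need α^N ≥ 39.8 ⇒ N ≥ ln(39.8) / ln α = 3.684 / 0.03432 = 107.35.
Rounding up, N = 108 stages.

108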